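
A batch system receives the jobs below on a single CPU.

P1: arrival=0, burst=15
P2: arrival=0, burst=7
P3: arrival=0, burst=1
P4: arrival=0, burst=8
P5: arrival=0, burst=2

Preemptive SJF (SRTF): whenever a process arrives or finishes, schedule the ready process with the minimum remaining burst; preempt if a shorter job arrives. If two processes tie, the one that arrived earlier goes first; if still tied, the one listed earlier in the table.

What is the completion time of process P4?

18

Gantt: | P3 0-1 | P5 1-3 | P2 3-10 | P4 10-18 | P1 18-33 |
Completion: P1=33  P2=10  P3=1  P4=18  P5=3
Turnaround (C−A): P1=33  P2=10  P3=1  P4=18  P5=3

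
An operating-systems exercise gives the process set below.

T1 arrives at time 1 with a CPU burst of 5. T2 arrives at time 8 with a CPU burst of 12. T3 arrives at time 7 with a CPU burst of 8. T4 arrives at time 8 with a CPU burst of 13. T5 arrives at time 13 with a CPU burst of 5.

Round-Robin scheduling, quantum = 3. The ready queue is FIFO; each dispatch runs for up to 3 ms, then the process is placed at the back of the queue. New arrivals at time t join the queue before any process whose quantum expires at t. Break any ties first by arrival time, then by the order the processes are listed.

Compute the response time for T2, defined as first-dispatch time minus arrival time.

2

Gantt: | idle 0-1 | T1 1-6 | idle 6-7 | T3 7-10 | T2 10-13 | T4 13-16 | T3 16-19 | T5 19-22 | T2 22-25 | T4 25-28 | T3 28-30 | T5 30-32 | T2 32-35 | T4 35-38 | T2 38-41 | T4 41-45 |
Completion: T1=6  T2=41  T3=30  T4=45  T5=32
Response(T2) = first start − arrival = 10 − 8 = 2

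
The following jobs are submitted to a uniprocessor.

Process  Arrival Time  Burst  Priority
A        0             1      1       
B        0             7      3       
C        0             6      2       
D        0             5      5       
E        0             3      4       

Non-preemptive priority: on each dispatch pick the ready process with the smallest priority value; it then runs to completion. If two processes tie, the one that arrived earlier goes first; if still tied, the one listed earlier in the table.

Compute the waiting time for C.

1

Timeline: | A 0-1 | C 1-7 | B 7-14 | E 14-17 | D 17-22 |
Completion: A=1  B=14  C=7  D=22  E=17
Waiting(C) = turnaround − burst = 7 − 6 = 1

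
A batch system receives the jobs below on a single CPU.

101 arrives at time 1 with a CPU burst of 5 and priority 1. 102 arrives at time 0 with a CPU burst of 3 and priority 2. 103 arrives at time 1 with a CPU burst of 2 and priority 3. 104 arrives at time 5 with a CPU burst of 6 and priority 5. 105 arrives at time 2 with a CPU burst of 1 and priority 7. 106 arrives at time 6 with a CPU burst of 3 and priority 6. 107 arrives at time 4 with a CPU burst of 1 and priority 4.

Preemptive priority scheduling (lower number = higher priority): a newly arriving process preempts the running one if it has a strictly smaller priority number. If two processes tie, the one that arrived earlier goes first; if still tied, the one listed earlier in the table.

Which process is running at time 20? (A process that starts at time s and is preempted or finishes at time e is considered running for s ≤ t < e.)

105

Gantt: | 102 0-1 | 101 1-6 | 102 6-8 | 103 8-10 | 107 10-11 | 104 11-17 | 106 17-20 | 105 20-21 |
Completion: 101=6  102=8  103=10  104=17  105=21  106=20  107=11
Turnaround (C−A): 101=5  102=8  103=9  104=12  105=19  106=14  107=7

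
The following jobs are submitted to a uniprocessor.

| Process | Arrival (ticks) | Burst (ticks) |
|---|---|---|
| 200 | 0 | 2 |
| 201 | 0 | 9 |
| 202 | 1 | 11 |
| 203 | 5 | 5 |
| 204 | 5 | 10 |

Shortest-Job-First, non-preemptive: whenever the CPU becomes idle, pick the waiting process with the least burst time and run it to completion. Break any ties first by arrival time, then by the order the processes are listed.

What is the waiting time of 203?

6

Gantt: | 200 0-2 | 201 2-11 | 203 11-16 | 204 16-26 | 202 26-37 |
Completion: 200=2  201=11  202=37  203=16  204=26
Turnaround (C−A): 200=2  201=11  202=36  203=11  204=21
Waiting(203) = turnaround − burst = 11 − 5 = 6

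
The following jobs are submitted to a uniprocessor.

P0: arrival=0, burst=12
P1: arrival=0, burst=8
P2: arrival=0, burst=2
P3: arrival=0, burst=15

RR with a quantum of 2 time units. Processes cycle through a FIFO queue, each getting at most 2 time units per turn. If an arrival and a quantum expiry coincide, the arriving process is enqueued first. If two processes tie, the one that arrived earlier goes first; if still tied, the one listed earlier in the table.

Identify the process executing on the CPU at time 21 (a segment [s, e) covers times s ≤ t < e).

P0

Schedule: | P0 0-2 | P1 2-4 | P2 4-6 | P3 6-8 | P0 8-10 | P1 10-12 | P3 12-14 | P0 14-16 | P1 16-18 | P3 18-20 | P0 20-22 | P1 22-24 | P3 24-26 | P0 26-28 | P3 28-30 | P0 30-32 | P3 32-37 |
Completion: P0=32  P1=24  P2=6  P3=37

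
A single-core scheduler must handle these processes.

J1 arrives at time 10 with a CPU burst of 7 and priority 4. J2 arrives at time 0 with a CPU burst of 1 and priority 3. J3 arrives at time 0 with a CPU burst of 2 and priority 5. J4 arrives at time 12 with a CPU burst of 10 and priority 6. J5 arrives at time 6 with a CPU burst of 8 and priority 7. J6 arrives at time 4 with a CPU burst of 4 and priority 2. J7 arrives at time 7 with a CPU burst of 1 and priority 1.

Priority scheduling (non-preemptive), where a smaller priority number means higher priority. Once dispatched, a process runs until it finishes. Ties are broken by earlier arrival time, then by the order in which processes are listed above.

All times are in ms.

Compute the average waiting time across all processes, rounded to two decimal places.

3.43

Timeline: | J2 0-1 | J3 1-3 | idle 3-4 | J6 4-8 | J7 8-9 | J5 9-17 | J1 17-24 | J4 24-34 |
Completion: J1=24  J2=1  J3=3  J4=34  J5=17  J6=8  J7=9
Waiting times: J1=7, J2=0, J3=1, J4=12, J5=3, J6=0, J7=1
Average waiting = (7+0+1+12+3+0+1) / 7 = 24/7 = 3.43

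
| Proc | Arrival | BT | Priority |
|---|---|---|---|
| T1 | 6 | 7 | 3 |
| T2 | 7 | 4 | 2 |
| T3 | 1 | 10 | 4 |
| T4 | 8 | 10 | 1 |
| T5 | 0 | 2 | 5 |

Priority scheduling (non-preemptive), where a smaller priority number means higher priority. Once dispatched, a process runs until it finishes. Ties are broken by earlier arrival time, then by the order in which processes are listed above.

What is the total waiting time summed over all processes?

Schedule: | T5 0-2 | T3 2-12 | T4 12-22 | T2 22-26 | T1 26-33 |
Completion: T1=33  T2=26  T3=12  T4=22  T5=2
Turnaround (C−A): T1=27  T2=19  T3=11  T4=14  T5=2
Waiting = turnaround − burst: T1=20, T2=15, T3=1, T4=4, T5=0
Total waiting = 20 + 15 + 1 + 4 + 0 = 40

40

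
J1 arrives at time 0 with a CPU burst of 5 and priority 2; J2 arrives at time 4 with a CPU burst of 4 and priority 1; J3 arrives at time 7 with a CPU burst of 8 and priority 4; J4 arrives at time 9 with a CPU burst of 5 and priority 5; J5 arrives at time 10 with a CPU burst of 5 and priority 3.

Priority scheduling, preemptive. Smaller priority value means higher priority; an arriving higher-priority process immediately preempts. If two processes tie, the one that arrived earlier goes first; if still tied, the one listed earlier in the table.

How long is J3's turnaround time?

15

Gantt: | J1 0-4 | J2 4-8 | J1 8-9 | J3 9-10 | J5 10-15 | J3 15-22 | J4 22-27 |
Completion: J1=9  J2=8  J3=22  J4=27  J5=15
Turnaround(J3) = completion − arrival = 22 − 7 = 15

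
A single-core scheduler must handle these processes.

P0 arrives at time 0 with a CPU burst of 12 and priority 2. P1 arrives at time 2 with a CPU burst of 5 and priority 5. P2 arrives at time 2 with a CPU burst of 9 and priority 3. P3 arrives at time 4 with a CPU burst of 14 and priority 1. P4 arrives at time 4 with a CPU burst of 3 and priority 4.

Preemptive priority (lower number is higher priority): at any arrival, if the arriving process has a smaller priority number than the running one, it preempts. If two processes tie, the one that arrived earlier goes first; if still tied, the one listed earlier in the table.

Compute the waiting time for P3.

Gantt: | P0 0-4 | P3 4-18 | P0 18-26 | P2 26-35 | P4 35-38 | P1 38-43 |
Completion: P0=26  P1=43  P2=35  P3=18  P4=38
Turnaround (C−A): P0=26  P1=41  P2=33  P3=14  P4=34
Waiting(P3) = turnaround − burst = 14 − 14 = 0

0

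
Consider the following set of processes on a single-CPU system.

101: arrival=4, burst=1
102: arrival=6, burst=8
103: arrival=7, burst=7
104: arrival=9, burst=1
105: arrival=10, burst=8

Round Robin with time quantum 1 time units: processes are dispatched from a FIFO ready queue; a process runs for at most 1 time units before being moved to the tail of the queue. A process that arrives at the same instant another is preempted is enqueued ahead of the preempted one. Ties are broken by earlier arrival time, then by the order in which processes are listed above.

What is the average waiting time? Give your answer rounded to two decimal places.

Schedule: | idle 0-4 | 101 4-5 | idle 5-6 | 102 6-7 | 103 7-8 | 102 8-9 | 103 9-10 | 104 10-11 | 102 11-12 | 105 12-13 | 103 13-14 | 102 14-15 | 105 15-16 | 103 16-17 | 102 17-18 | 105 18-19 | 103 19-20 | 102 20-21 | 105 21-22 | 103 22-23 | 102 23-24 | 105 24-25 | 103 25-26 | 102 26-27 | 105 27-30 |
Completion: 101=5  102=27  103=26  104=11  105=30
Turnaround (C−A): 101=1  102=21  103=19  104=2  105=20
Waiting times: 101=0, 102=13, 103=12, 104=1, 105=12
Average waiting = (0+13+12+1+12) / 5 = 38/5 = 7.60

7.60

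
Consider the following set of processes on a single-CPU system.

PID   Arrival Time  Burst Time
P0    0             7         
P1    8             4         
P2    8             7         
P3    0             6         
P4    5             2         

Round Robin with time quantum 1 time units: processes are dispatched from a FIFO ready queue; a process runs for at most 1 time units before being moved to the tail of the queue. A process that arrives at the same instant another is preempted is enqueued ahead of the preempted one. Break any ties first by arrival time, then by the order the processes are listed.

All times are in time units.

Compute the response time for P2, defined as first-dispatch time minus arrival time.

3

Schedule: | P0 0-1 | P3 1-2 | P0 2-3 | P3 3-4 | P0 4-5 | P3 5-6 | P4 6-7 | P0 7-8 | P3 8-9 | P4 9-10 | P1 10-11 | P2 11-12 | P0 12-13 | P3 13-14 | P1 14-15 | P2 15-16 | P0 16-17 | P3 17-18 | P1 18-19 | P2 19-20 | P0 20-21 | P1 21-22 | P2 22-26 |
Completion: P0=21  P1=22  P2=26  P3=18  P4=10
Turnaround (C−A): P0=21  P1=14  P2=18  P3=18  P4=5
Response(P2) = first start − arrival = 11 − 8 = 3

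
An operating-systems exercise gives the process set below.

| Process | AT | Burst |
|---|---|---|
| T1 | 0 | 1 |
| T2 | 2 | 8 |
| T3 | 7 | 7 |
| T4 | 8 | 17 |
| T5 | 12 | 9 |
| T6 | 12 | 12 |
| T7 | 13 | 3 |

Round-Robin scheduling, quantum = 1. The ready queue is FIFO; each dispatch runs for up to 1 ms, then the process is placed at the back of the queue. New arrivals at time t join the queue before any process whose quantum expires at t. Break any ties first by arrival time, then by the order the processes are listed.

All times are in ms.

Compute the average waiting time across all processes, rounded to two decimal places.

18.29

Gantt: | T1 0-1 | idle 1-2 | T2 2-7 | T3 7-8 | T2 8-9 | T4 9-10 | T3 10-11 | T2 11-12 | T4 12-13 | T3 13-14 | T5 14-15 | T6 15-16 | T2 16-17 | T7 17-18 | T4 18-19 | T3 19-20 | T5 20-21 | T6 21-22 | T7 22-23 | T4 23-24 | T3 24-25 | T5 25-26 | T6 26-27 | T7 27-28 | T4 28-29 | T3 29-30 | T5 30-31 | T6 31-32 | T4 32-33 | T3 33-34 | T5 34-35 | T6 35-36 | T4 36-37 | T5 37-38 | T6 38-39 | T4 39-40 | T5 40-41 | T6 41-42 | T4 42-43 | T5 43-44 | T6 44-45 | T4 45-46 | T5 46-47 | T6 47-48 | T4 48-49 | T6 49-50 | T4 50-51 | T6 51-52 | T4 52-53 | T6 53-54 | T4 54-58 |
Completion: T1=1  T2=17  T3=34  T4=58  T5=47  T6=54  T7=28
Waiting times: T1=0, T2=7, T3=20, T4=33, T5=26, T6=30, T7=12
Average waiting = (0+7+20+33+26+30+12) / 7 = 128/7 = 18.29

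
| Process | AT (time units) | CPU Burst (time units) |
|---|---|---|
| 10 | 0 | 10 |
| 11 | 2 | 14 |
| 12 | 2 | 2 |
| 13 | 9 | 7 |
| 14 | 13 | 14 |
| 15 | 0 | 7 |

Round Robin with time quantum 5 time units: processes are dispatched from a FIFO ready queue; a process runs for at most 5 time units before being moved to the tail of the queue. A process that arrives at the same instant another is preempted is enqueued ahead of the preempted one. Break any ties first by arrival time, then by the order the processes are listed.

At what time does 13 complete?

41

Gantt: | 10 0-5 | 15 5-10 | 11 10-15 | 12 15-17 | 10 17-22 | 13 22-27 | 15 27-29 | 14 29-34 | 11 34-39 | 13 39-41 | 14 41-46 | 11 46-50 | 14 50-54 |
Completion: 10=22  11=50  12=17  13=41  14=54  15=29
Turnaround (C−A): 10=22  11=48  12=15  13=32  14=41  15=29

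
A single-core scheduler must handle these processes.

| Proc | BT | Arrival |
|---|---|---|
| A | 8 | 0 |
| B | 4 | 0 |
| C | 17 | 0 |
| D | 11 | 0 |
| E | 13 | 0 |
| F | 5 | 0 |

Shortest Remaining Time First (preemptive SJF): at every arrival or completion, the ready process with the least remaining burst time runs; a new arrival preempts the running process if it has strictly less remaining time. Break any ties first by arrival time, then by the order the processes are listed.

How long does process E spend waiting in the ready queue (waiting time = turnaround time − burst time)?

28

Schedule: | B 0-4 | F 4-9 | A 9-17 | D 17-28 | E 28-41 | C 41-58 |
Completion: A=17  B=4  C=58  D=28  E=41  F=9
Waiting(E) = turnaround − burst = 41 − 13 = 28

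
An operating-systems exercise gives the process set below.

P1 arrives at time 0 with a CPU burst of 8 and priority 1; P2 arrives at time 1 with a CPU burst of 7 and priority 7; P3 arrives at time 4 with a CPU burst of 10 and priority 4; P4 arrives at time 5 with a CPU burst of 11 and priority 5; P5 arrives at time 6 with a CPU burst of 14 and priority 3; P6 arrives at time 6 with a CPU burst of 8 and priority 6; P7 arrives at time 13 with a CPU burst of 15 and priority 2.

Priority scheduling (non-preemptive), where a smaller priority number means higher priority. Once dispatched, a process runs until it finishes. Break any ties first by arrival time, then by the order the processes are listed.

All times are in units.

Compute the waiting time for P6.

52

Schedule: | P1 0-8 | P5 8-22 | P7 22-37 | P3 37-47 | P4 47-58 | P6 58-66 | P2 66-73 |
Completion: P1=8  P2=73  P3=47  P4=58  P5=22  P6=66  P7=37
Waiting(P6) = turnaround − burst = 60 − 8 = 52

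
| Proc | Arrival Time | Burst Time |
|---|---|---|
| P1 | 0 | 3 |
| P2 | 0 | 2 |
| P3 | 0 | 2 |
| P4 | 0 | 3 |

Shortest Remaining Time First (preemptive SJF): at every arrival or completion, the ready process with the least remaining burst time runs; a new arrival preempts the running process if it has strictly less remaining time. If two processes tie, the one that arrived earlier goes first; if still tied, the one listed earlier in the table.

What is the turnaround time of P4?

Timeline: | P2 0-2 | P3 2-4 | P1 4-7 | P4 7-10 |
Completion: P1=7  P2=2  P3=4  P4=10
Turnaround (C−A): P1=7  P2=2  P3=4  P4=10
Turnaround(P4) = completion − arrival = 10 − 0 = 10

10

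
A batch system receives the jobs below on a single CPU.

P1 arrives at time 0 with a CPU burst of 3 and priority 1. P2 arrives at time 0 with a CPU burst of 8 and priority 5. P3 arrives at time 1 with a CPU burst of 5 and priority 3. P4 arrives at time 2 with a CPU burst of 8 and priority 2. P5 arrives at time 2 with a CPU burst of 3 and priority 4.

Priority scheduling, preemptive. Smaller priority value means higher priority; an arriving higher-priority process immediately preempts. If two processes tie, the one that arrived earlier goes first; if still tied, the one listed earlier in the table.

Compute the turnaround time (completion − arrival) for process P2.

Schedule: | P1 0-3 | P4 3-11 | P3 11-16 | P5 16-19 | P2 19-27 |
Completion: P1=3  P2=27  P3=16  P4=11  P5=19
Turnaround(P2) = completion − arrival = 27 − 0 = 27

27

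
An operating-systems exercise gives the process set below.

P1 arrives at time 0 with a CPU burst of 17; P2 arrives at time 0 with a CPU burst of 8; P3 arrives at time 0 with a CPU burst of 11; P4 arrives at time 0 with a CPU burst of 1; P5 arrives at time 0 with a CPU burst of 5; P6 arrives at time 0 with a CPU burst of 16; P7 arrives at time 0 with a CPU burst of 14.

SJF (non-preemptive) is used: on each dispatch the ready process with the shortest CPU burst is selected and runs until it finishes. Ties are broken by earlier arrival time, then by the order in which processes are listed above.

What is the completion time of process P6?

Gantt: | P4 0-1 | P5 1-6 | P2 6-14 | P3 14-25 | P7 25-39 | P6 39-55 | P1 55-72 |
Completion: P1=72  P2=14  P3=25  P4=1  P5=6  P6=55  P7=39
Turnaround (C−A): P1=72  P2=14  P3=25  P4=1  P5=6  P6=55  P7=39

55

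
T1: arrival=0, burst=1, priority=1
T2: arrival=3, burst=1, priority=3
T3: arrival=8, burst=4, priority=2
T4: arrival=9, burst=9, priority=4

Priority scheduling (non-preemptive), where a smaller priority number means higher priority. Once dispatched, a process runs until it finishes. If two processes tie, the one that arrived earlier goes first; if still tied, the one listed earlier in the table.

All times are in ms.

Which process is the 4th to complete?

Timeline: | T1 0-1 | idle 1-3 | T2 3-4 | idle 4-8 | T3 8-12 | T4 12-21 |
Completion: T1=1  T2=4  T3=12  T4=21
Finish order: T1 → T2 → T3 → T4

T4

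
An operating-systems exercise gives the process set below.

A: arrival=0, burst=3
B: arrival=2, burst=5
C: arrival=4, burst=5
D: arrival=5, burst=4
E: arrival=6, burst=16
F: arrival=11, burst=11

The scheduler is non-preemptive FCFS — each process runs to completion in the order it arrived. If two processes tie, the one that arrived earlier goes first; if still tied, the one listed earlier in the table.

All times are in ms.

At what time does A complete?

Schedule: | A 0-3 | B 3-8 | C 8-13 | D 13-17 | E 17-33 | F 33-44 |
Completion: A=3  B=8  C=13  D=17  E=33  F=44
Turnaround (C−A): A=3  B=6  C=9  D=12  E=27  F=33

3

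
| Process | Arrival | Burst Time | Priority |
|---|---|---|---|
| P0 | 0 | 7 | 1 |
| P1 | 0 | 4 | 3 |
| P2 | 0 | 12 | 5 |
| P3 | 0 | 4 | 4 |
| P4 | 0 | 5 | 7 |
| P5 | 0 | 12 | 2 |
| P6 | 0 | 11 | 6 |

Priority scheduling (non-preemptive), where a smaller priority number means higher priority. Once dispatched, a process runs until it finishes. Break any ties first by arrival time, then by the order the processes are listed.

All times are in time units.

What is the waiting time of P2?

Timeline: | P0 0-7 | P5 7-19 | P1 19-23 | P3 23-27 | P2 27-39 | P6 39-50 | P4 50-55 |
Completion: P0=7  P1=23  P2=39  P3=27  P4=55  P5=19  P6=50
Turnaround (C−A): P0=7  P1=23  P2=39  P3=27  P4=55  P5=19  P6=50
Waiting(P2) = turnaround − burst = 39 − 12 = 27

27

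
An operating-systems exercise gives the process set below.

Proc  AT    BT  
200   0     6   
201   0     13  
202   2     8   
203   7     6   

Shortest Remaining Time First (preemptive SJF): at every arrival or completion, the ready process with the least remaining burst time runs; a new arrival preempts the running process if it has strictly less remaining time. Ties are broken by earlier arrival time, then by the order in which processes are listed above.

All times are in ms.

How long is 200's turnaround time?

6

Timeline: | 200 0-6 | 202 6-7 | 203 7-13 | 202 13-20 | 201 20-33 |
Completion: 200=6  201=33  202=20  203=13
Turnaround(200) = completion − arrival = 6 − 0 = 6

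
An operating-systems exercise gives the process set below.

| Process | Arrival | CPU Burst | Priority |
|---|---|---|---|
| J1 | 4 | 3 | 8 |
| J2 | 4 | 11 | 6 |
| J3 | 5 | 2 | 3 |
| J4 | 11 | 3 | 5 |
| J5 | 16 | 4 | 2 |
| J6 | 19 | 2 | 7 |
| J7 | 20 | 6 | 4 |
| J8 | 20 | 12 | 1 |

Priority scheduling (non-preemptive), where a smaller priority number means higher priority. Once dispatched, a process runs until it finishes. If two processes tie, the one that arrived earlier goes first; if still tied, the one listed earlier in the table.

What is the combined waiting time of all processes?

116

Schedule: | idle 0-4 | J2 4-15 | J3 15-17 | J5 17-21 | J8 21-33 | J7 33-39 | J4 39-42 | J6 42-44 | J1 44-47 |
Completion: J1=47  J2=15  J3=17  J4=42  J5=21  J6=44  J7=39  J8=33
Turnaround (C−A): J1=43  J2=11  J3=12  J4=31  J5=5  J6=25  J7=19  J8=13
Waiting = turnaround − burst: J1=40, J2=0, J3=10, J4=28, J5=1, J6=23, J7=13, J8=1
Total waiting = 40 + 0 + 10 + 28 + 1 + 23 + 13 + 1 = 116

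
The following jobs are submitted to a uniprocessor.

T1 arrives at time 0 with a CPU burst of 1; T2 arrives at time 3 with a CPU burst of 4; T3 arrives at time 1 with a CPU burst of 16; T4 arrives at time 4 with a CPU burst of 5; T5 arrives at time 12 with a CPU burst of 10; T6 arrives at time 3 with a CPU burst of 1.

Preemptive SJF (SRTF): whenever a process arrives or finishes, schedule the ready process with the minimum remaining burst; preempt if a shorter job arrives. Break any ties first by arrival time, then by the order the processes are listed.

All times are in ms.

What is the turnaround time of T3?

36

Timeline: | T1 0-1 | T3 1-3 | T6 3-4 | T2 4-8 | T4 8-13 | T5 13-23 | T3 23-37 |
Completion: T1=1  T2=8  T3=37  T4=13  T5=23  T6=4
Turnaround(T3) = completion − arrival = 37 − 1 = 36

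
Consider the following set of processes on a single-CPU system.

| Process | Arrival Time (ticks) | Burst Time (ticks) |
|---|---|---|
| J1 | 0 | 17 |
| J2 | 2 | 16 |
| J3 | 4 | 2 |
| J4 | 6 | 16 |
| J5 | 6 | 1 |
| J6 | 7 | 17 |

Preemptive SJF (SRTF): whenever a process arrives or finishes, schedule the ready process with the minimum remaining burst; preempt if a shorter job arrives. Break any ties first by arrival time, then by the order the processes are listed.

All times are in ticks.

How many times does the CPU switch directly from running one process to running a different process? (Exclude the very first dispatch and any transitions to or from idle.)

Gantt: | J1 0-4 | J3 4-6 | J5 6-7 | J1 7-20 | J2 20-36 | J4 36-52 | J6 52-69 |
Completion: J1=20  J2=36  J3=6  J4=52  J5=7  J6=69
Turnaround (C−A): J1=20  J2=34  J3=2  J4=46  J5=1  J6=62

6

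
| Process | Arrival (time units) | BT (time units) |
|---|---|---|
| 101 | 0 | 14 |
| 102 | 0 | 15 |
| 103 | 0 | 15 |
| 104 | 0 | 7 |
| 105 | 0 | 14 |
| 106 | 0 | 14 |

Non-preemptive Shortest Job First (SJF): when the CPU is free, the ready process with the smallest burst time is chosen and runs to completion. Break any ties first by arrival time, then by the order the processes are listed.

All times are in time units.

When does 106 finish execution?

49

Schedule: | 104 0-7 | 101 7-21 | 105 21-35 | 106 35-49 | 102 49-64 | 103 64-79 |
Completion: 101=21  102=64  103=79  104=7  105=35  106=49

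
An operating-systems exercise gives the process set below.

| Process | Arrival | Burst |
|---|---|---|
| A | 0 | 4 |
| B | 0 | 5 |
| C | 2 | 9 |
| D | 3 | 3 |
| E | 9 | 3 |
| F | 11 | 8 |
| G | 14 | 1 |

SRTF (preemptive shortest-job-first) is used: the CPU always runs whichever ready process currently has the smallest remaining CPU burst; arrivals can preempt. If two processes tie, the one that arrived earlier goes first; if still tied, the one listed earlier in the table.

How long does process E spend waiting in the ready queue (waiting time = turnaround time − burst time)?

Timeline: | A 0-4 | D 4-7 | B 7-12 | E 12-15 | G 15-16 | F 16-24 | C 24-33 |
Completion: A=4  B=12  C=33  D=7  E=15  F=24  G=16
Waiting(E) = turnaround − burst = 6 − 3 = 3

3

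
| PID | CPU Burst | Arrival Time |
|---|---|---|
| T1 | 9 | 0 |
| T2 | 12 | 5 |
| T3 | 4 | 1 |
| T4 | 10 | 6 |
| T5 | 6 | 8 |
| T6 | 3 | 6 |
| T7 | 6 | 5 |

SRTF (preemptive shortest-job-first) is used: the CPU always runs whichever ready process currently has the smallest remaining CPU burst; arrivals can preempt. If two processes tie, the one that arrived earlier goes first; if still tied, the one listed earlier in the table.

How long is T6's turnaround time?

3

Timeline: | T1 0-1 | T3 1-5 | T7 5-6 | T6 6-9 | T7 9-14 | T5 14-20 | T1 20-28 | T4 28-38 | T2 38-50 |
Completion: T1=28  T2=50  T3=5  T4=38  T5=20  T6=9  T7=14
Turnaround (C−A): T1=28  T2=45  T3=4  T4=32  T5=12  T6=3  T7=9
Turnaround(T6) = completion − arrival = 9 − 6 = 3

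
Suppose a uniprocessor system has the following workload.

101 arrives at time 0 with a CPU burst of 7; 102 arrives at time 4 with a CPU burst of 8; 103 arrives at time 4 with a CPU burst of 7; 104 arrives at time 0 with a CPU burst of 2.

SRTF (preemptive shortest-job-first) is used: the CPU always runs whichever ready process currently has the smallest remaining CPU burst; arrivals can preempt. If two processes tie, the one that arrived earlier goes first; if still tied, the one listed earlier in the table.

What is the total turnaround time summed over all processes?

43

Gantt: | 104 0-2 | 101 2-9 | 103 9-16 | 102 16-24 |
Completion: 101=9  102=24  103=16  104=2
Turnaround (C−A): 101=9  102=20  103=12  104=2
Turnaround = completion − arrival: 101=9, 102=20, 103=12, 104=2
Total turnaround = 9 + 20 + 12 + 2 = 43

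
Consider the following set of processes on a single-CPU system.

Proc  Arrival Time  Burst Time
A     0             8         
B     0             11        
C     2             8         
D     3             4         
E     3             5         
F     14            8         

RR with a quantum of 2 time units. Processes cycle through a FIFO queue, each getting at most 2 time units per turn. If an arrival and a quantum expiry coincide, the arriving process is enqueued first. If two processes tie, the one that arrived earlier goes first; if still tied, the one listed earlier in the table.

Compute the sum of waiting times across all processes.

139

Timeline: | A 0-2 | B 2-4 | C 4-6 | A 6-8 | D 8-10 | E 10-12 | B 12-14 | C 14-16 | A 16-18 | D 18-20 | E 20-22 | F 22-24 | B 24-26 | C 26-28 | A 28-30 | E 30-31 | F 31-33 | B 33-35 | C 35-37 | F 37-39 | B 39-41 | F 41-43 | B 43-44 |
Completion: A=30  B=44  C=37  D=20  E=31  F=43
Waiting = turnaround − burst: A=22, B=33, C=27, D=13, E=23, F=21
Total waiting = 22 + 33 + 27 + 13 + 23 + 21 = 139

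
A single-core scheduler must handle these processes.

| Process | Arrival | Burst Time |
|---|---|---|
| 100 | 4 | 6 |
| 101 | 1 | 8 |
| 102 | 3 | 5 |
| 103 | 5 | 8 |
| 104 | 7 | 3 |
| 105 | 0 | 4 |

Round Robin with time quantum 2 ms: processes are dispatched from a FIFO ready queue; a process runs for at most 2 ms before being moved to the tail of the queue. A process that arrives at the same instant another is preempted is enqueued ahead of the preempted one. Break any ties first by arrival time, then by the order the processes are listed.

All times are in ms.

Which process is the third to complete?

Gantt: | 105 0-2 | 101 2-4 | 105 4-6 | 102 6-8 | 100 8-10 | 101 10-12 | 103 12-14 | 104 14-16 | 102 16-18 | 100 18-20 | 101 20-22 | 103 22-24 | 104 24-25 | 102 25-26 | 100 26-28 | 101 28-30 | 103 30-34 |
Completion: 100=28  101=30  102=26  103=34  104=25  105=6
Finish order: 105 → 104 → 102 → 100 → 101 → 103

102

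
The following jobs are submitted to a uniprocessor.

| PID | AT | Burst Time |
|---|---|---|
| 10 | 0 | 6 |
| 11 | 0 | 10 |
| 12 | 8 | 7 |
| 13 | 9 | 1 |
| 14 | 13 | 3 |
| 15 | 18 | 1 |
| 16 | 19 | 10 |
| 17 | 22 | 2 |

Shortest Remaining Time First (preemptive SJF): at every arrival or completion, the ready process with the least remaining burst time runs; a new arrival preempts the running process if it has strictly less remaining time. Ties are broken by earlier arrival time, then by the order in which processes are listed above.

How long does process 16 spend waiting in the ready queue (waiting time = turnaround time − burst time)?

11

Timeline: | 10 0-6 | 11 6-8 | 12 8-9 | 13 9-10 | 12 10-16 | 14 16-19 | 15 19-20 | 11 20-22 | 17 22-24 | 11 24-30 | 16 30-40 |
Completion: 10=6  11=30  12=16  13=10  14=19  15=20  16=40  17=24
Turnaround (C−A): 10=6  11=30  12=8  13=1  14=6  15=2  16=21  17=2
Waiting(16) = turnaround − burst = 21 − 10 = 11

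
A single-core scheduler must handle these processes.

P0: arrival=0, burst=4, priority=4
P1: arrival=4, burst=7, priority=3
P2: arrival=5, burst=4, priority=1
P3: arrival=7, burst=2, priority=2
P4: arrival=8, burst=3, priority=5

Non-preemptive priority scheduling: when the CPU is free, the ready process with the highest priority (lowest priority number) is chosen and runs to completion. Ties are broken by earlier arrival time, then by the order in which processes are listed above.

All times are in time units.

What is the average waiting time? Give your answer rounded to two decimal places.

4.60

Schedule: | P0 0-4 | P1 4-11 | P2 11-15 | P3 15-17 | P4 17-20 |
Completion: P0=4  P1=11  P2=15  P3=17  P4=20
Waiting times: P0=0, P1=0, P2=6, P3=8, P4=9
Average waiting = (0+0+6+8+9) / 5 = 23/5 = 4.60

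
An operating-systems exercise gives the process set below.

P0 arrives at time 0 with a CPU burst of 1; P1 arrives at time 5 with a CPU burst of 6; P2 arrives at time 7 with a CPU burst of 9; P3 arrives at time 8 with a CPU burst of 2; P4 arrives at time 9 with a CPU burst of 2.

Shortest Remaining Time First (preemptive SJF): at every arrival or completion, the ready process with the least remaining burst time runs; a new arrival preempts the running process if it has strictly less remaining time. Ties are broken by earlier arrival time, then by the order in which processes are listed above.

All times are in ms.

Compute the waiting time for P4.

Schedule: | P0 0-1 | idle 1-5 | P1 5-8 | P3 8-10 | P4 10-12 | P1 12-15 | P2 15-24 |
Completion: P0=1  P1=15  P2=24  P3=10  P4=12
Waiting(P4) = turnaround − burst = 3 − 2 = 1

1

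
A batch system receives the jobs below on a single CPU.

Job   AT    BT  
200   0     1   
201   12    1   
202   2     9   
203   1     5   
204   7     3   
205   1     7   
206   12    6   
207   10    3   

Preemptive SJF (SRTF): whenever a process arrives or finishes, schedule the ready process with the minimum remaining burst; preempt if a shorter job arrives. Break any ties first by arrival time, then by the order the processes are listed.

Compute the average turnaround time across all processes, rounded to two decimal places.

10.00

Gantt: | 200 0-1 | 203 1-6 | 205 6-7 | 204 7-10 | 207 10-13 | 201 13-14 | 205 14-20 | 206 20-26 | 202 26-35 |
Completion: 200=1  201=14  202=35  203=6  204=10  205=20  206=26  207=13
Turnaround (C−A): 200=1  201=2  202=33  203=5  204=3  205=19  206=14  207=3
Turnaround times: 200=1, 201=2, 202=33, 203=5, 204=3, 205=19, 206=14, 207=3
Average turnaround = (1+2+33+5+3+19+14+3) / 8 = 80/8 = 10.00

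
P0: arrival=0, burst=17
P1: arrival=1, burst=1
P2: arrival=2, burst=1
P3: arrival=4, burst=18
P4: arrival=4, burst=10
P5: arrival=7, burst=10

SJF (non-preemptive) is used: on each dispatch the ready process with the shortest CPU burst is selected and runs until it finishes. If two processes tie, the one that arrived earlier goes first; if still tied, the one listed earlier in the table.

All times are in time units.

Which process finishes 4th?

P4

Gantt: | P0 0-17 | P1 17-18 | P2 18-19 | P4 19-29 | P5 29-39 | P3 39-57 |
Completion: P0=17  P1=18  P2=19  P3=57  P4=29  P5=39
Turnaround (C−A): P0=17  P1=17  P2=17  P3=53  P4=25  P5=32
Finish order: P0 → P1 → P2 → P4 → P5 → P3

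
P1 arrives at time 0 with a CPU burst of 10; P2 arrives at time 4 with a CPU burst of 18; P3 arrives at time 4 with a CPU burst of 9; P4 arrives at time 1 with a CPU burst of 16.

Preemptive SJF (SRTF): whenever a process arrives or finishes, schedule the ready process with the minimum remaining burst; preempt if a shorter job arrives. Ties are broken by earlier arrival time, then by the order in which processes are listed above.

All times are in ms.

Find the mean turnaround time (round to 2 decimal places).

Gantt: | P1 0-10 | P3 10-19 | P4 19-35 | P2 35-53 |
Completion: P1=10  P2=53  P3=19  P4=35
Turnaround (C−A): P1=10  P2=49  P3=15  P4=34
Turnaround times: P1=10, P2=49, P3=15, P4=34
Average turnaround = (10+49+15+34) / 4 = 108/4 = 27.00

27.00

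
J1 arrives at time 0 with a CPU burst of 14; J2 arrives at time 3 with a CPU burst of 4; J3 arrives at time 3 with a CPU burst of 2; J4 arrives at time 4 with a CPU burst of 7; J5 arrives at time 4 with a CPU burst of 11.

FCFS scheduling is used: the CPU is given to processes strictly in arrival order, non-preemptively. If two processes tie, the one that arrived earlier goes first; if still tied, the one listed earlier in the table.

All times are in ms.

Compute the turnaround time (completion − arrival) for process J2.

15

Gantt: | J1 0-14 | J2 14-18 | J3 18-20 | J4 20-27 | J5 27-38 |
Completion: J1=14  J2=18  J3=20  J4=27  J5=38
Turnaround (C−A): J1=14  J2=15  J3=17  J4=23  J5=34
Turnaround(J2) = completion − arrival = 18 − 3 = 15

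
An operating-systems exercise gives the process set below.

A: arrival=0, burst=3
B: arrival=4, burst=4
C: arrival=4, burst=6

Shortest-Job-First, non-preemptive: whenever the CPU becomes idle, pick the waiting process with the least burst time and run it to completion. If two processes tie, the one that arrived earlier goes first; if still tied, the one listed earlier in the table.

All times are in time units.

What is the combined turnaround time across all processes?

Gantt: | A 0-3 | idle 3-4 | B 4-8 | C 8-14 |
Completion: A=3  B=8  C=14
Turnaround = completion − arrival: A=3, B=4, C=10
Total turnaround = 3 + 4 + 10 = 17

17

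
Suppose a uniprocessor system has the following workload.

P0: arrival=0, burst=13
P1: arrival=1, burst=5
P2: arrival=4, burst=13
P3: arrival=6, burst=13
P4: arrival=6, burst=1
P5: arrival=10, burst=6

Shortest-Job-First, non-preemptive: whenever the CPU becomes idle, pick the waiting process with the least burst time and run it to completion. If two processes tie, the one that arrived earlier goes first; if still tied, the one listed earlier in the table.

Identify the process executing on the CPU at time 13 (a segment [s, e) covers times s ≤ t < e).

P4

Gantt: | P0 0-13 | P4 13-14 | P1 14-19 | P5 19-25 | P2 25-38 | P3 38-51 |
Completion: P0=13  P1=19  P2=38  P3=51  P4=14  P5=25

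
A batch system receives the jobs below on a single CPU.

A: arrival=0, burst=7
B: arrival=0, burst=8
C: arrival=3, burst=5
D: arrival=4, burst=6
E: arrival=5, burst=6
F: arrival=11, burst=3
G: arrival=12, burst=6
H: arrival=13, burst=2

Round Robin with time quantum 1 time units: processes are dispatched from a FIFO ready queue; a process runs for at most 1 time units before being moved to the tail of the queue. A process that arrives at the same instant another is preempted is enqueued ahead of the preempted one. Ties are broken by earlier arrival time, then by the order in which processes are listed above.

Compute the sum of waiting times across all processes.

196

Timeline: | A 0-1 | B 1-2 | A 2-3 | B 3-4 | C 4-5 | A 5-6 | D 6-7 | B 7-8 | E 8-9 | C 9-10 | A 10-11 | D 11-12 | B 12-13 | E 13-14 | C 14-15 | F 15-16 | A 16-17 | G 17-18 | D 18-19 | H 19-20 | B 20-21 | E 21-22 | C 22-23 | F 23-24 | A 24-25 | G 25-26 | D 26-27 | H 27-28 | B 28-29 | E 29-30 | C 30-31 | F 31-32 | A 32-33 | G 33-34 | D 34-35 | B 35-36 | E 36-37 | G 37-38 | D 38-39 | B 39-40 | E 40-41 | G 41-43 |
Completion: A=33  B=40  C=31  D=39  E=41  F=32  G=43  H=28
Waiting = turnaround − burst: A=26, B=32, C=23, D=29, E=30, F=18, G=25, H=13
Total waiting = 26 + 32 + 23 + 29 + 30 + 18 + 25 + 13 = 196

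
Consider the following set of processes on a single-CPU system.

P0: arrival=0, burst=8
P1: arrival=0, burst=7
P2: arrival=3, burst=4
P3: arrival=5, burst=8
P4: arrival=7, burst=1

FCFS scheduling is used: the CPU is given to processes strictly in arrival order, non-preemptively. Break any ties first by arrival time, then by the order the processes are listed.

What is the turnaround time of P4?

21

Schedule: | P0 0-8 | P1 8-15 | P2 15-19 | P3 19-27 | P4 27-28 |
Completion: P0=8  P1=15  P2=19  P3=27  P4=28
Turnaround (C−A): P0=8  P1=15  P2=16  P3=22  P4=21
Turnaround(P4) = completion − arrival = 28 − 7 = 21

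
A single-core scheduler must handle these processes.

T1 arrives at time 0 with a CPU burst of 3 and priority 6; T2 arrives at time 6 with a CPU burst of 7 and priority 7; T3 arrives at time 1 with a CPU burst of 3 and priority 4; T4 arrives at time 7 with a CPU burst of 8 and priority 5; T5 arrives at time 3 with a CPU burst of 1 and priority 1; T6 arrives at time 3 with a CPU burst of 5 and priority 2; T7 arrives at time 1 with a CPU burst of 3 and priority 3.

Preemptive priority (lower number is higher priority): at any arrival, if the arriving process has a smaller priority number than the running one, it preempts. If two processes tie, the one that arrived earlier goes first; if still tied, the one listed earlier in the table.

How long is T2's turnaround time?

24

Schedule: | T1 0-1 | T7 1-3 | T5 3-4 | T6 4-9 | T7 9-10 | T3 10-13 | T4 13-21 | T1 21-23 | T2 23-30 |
Completion: T1=23  T2=30  T3=13  T4=21  T5=4  T6=9  T7=10
Turnaround (C−A): T1=23  T2=24  T3=12  T4=14  T5=1  T6=6  T7=9
Turnaround(T2) = completion − arrival = 30 − 6 = 24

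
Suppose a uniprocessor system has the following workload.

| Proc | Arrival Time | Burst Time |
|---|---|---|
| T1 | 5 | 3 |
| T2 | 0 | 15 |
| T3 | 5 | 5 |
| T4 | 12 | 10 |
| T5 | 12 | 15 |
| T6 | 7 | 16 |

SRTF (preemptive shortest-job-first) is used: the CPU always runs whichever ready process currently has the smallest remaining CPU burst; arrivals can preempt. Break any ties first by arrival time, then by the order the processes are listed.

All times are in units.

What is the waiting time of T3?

3

Timeline: | T2 0-5 | T1 5-8 | T3 8-13 | T2 13-23 | T4 23-33 | T5 33-48 | T6 48-64 |
Completion: T1=8  T2=23  T3=13  T4=33  T5=48  T6=64
Turnaround (C−A): T1=3  T2=23  T3=8  T4=21  T5=36  T6=57
Waiting(T3) = turnaround − burst = 8 − 5 = 3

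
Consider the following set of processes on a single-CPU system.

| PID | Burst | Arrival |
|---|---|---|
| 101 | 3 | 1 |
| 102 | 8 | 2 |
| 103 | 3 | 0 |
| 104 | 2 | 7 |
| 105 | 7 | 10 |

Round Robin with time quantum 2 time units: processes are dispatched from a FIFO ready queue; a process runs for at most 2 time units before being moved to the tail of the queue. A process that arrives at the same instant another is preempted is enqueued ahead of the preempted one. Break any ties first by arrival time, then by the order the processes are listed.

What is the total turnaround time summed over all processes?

50

Gantt: | 103 0-2 | 101 2-4 | 102 4-6 | 103 6-7 | 101 7-8 | 102 8-10 | 104 10-12 | 105 12-14 | 102 14-16 | 105 16-18 | 102 18-20 | 105 20-23 |
Completion: 101=8  102=20  103=7  104=12  105=23
Turnaround = completion − arrival: 101=7, 102=18, 103=7, 104=5, 105=13
Total turnaround = 7 + 18 + 7 + 5 + 13 = 50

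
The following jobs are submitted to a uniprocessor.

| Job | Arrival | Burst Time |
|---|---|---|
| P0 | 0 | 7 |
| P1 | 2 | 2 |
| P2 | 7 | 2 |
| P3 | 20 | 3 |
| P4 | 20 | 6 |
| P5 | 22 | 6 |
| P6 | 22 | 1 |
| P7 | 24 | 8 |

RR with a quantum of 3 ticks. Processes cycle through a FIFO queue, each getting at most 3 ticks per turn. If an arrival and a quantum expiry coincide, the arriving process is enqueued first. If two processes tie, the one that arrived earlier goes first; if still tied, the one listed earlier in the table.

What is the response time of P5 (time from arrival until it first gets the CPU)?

Timeline: | P0 0-3 | P1 3-5 | P0 5-8 | P2 8-10 | P0 10-11 | idle 11-20 | P3 20-23 | P4 23-26 | P5 26-29 | P6 29-30 | P7 30-33 | P4 33-36 | P5 36-39 | P7 39-44 |
Completion: P0=11  P1=5  P2=10  P3=23  P4=36  P5=39  P6=30  P7=44
Response(P5) = first start − arrival = 26 − 22 = 4

4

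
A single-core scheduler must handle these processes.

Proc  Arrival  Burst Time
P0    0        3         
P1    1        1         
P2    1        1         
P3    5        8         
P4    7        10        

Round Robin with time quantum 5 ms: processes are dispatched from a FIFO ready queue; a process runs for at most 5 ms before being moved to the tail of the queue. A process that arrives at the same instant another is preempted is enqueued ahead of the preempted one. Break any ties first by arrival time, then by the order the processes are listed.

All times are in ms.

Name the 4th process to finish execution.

Schedule: | P0 0-3 | P1 3-4 | P2 4-5 | P3 5-10 | P4 10-15 | P3 15-18 | P4 18-23 |
Completion: P0=3  P1=4  P2=5  P3=18  P4=23
Turnaround (C−A): P0=3  P1=3  P2=4  P3=13  P4=16
Finish order: P0 → P1 → P2 → P3 → P4

P3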